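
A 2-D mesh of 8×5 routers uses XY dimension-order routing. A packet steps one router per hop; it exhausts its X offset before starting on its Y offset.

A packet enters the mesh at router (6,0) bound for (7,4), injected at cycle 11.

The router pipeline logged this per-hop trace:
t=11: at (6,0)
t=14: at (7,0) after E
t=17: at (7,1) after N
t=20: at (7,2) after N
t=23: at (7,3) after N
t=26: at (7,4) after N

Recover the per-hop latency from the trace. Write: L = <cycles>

L = 3

Δcyc across hop 0→1: 14 − 11 = 3.
Each hop adds L, hence L = 3.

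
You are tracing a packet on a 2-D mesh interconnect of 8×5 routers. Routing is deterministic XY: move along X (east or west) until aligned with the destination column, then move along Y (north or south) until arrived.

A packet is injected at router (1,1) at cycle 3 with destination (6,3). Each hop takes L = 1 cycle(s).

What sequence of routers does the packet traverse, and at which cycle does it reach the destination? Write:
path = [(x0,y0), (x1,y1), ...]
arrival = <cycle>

path = [(1,1), (2,1), (3,1), (4,1), (5,1), (6,1), (6,2), (6,3)]
arrival = 10

hop 0: (1,1) @ cyc 3
hop 1: (2,1) @ cyc 4  [E]
hop 2: (3,1) @ cyc 5  [E]
hop 3: (4,1) @ cyc 6  [E]
hop 4: (5,1) @ cyc 7  [E]
hop 5: (6,1) @ cyc 8  [E]
hop 6: (6,2) @ cyc 9  [N]
hop 7: (6,3) @ cyc 10  [N]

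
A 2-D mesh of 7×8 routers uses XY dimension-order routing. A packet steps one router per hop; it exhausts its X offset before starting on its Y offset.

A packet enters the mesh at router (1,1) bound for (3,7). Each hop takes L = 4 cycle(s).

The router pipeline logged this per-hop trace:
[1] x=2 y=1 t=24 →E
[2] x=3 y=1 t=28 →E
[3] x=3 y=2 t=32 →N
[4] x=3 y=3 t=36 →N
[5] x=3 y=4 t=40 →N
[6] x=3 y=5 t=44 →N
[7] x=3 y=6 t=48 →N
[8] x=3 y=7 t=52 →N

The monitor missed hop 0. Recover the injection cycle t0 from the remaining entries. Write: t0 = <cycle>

Hop 1 reached at cycle 24; hop k is at t0 + k·L.
Therefore t0 = 24 − L = 20.

t0 = 20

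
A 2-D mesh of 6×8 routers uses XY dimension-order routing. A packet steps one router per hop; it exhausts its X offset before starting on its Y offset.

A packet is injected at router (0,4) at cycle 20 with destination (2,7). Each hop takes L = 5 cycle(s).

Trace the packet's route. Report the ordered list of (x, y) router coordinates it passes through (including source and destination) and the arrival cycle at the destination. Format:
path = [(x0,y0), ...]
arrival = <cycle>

path = [(0,4), (1,4), (2,4), (2,5), (2,6), (2,7)]
arrival = 45

src (0,4)  cyc=20
E→(1,4)  cyc=25
E→(2,4)  cyc=30
N→(2,5)  cyc=35
N→(2,6)  cyc=40
N→(2,7)  cyc=45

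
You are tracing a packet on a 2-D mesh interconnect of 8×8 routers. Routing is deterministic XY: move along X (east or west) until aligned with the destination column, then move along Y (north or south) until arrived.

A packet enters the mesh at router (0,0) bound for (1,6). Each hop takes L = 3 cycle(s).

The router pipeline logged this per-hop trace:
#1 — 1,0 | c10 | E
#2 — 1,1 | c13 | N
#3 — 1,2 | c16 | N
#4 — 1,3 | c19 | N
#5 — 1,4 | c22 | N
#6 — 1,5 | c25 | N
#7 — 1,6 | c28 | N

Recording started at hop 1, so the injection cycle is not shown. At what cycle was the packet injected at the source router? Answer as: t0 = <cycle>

cyc[1] = 10 and cyc[k] = t0 + k·L for every k.
Subtract one hop: t0 = 10 − 3 = 7.

t0 = 7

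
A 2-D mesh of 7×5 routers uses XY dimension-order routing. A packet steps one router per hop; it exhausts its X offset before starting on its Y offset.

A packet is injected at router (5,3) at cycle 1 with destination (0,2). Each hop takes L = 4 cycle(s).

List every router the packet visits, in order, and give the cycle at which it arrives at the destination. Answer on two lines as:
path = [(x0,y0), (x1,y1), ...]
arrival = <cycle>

path = [(5,3), (4,3), (3,3), (2,3), (1,3), (0,3), (0,2)]
arrival = 25

[0] x=5 y=3 t=1
[1] x=4 y=3 t=5 →W
[2] x=3 y=3 t=9 →W
[3] x=2 y=3 t=13 →W
[4] x=1 y=3 t=17 →W
[5] x=0 y=3 t=21 →W
[6] x=0 y=2 t=25 →S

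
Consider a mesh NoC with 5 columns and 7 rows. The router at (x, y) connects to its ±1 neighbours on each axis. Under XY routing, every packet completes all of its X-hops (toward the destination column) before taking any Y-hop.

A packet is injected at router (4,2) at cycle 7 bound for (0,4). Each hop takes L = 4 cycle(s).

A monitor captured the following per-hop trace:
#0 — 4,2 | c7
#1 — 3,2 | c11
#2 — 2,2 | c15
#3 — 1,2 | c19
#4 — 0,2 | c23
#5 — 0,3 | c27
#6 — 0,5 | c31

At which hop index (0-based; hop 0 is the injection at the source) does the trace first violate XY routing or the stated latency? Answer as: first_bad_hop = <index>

hop 1: step (-1,+0), +4 cyc — ok
hop 2: step (-1,+0), +4 cyc — ok
hop 3: step (-1,+0), +4 cyc — ok
hop 4: step (-1,+0), +4 cyc — ok
hop 5: step (+0,+1), +4 cyc — ok
hop 6: step (+0,+2), +4 cyc — BAD: non-unit step

first_bad_hop = 6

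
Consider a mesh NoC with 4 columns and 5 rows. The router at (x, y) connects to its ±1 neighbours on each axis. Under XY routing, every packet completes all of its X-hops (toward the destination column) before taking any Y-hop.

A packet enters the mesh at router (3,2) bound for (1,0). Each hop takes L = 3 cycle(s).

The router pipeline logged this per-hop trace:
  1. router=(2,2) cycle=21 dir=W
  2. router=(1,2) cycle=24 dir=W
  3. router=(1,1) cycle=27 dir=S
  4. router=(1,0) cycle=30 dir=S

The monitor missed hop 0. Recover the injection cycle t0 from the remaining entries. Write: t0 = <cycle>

t0 = 18

Hop 1 reached at cycle 21; hop k is at t0 + k·L.
Subtract one hop: t0 = 21 − 3 = 18.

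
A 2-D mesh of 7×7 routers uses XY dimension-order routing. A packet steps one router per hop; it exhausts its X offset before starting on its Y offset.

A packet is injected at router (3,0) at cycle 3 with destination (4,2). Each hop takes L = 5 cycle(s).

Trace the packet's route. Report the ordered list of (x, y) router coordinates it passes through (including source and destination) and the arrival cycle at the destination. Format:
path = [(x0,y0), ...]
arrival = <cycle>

  0. router=(3,0) cycle=3 (inject)
  1. router=(4,0) cycle=8 dir=E
  2. router=(4,1) cycle=13 dir=N
  3. router=(4,2) cycle=18 dir=N

path = [(3,0), (4,0), (4,1), (4,2)]
arrival = 18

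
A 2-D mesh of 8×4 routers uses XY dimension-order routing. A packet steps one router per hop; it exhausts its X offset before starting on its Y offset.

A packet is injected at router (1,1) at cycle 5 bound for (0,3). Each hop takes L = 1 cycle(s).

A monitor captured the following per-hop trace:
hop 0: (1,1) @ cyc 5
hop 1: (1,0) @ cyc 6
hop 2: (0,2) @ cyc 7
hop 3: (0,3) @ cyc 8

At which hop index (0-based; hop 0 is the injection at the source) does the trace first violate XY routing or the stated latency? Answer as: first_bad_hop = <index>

first_bad_hop = 1

  1: Δx=+0 Δy=-1 Δt=1 [BAD: Y-move but x=1≠0]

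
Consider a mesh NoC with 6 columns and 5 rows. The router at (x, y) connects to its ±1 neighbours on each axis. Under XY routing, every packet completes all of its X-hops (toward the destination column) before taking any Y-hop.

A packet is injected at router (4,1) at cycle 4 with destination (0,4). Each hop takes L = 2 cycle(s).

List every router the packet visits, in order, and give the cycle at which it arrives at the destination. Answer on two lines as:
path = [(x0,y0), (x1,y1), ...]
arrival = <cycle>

path = [(4,1), (3,1), (2,1), (1,1), (0,1), (0,2), (0,3), (0,4)]
arrival = 18

t=4: at (4,1)
t=6: at (3,1) after W
t=8: at (2,1) after W
t=10: at (1,1) after W
t=12: at (0,1) after W
t=14: at (0,2) after N
t=16: at (0,3) after N
t=18: at (0,4) after N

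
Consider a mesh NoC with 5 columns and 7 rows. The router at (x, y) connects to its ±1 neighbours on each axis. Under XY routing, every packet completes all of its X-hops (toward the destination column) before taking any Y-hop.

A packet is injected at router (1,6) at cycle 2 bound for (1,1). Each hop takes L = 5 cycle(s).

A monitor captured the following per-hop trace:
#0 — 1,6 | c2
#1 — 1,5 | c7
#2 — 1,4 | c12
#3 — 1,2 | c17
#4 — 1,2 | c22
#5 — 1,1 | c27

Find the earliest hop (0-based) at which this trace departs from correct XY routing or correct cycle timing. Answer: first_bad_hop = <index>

hop 1: step (+0,-1), +5 cyc — ok
hop 2: step (+0,-1), +5 cyc — ok
hop 3: step (+0,-2), +5 cyc — BAD: non-unit step

first_bad_hop = 3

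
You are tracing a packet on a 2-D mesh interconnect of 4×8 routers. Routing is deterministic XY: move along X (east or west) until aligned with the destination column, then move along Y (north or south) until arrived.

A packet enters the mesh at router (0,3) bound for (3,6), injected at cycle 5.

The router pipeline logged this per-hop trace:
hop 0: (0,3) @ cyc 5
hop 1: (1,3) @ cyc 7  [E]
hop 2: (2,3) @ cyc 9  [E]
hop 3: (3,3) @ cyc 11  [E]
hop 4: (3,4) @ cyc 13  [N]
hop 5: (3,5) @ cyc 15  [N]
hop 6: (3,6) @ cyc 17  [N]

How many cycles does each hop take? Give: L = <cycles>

Δcyc across hop 0→1: 7 − 5 = 2.
Per-hop latency L = Δcyc = 2.

L = 2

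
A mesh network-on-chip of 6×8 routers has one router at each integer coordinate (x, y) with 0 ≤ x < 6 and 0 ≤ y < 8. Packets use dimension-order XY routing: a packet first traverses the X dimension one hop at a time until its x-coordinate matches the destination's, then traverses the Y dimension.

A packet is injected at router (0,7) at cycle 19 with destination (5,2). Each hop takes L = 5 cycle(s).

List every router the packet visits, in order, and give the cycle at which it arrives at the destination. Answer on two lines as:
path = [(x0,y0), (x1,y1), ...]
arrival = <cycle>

path = [(0,7), (1,7), (2,7), (3,7), (4,7), (5,7), (5,6), (5,5), (5,4), (5,3), (5,2)]
arrival = 69

[0] x=0 y=7 t=19
[1] x=1 y=7 t=24 →E
[2] x=2 y=7 t=29 →E
[3] x=3 y=7 t=34 →E
[4] x=4 y=7 t=39 →E
[5] x=5 y=7 t=44 →E
[6] x=5 y=6 t=49 →S
[7] x=5 y=5 t=54 →S
[8] x=5 y=4 t=59 →S
[9] x=5 y=3 t=64 →S
[10] x=5 y=2 t=69 →S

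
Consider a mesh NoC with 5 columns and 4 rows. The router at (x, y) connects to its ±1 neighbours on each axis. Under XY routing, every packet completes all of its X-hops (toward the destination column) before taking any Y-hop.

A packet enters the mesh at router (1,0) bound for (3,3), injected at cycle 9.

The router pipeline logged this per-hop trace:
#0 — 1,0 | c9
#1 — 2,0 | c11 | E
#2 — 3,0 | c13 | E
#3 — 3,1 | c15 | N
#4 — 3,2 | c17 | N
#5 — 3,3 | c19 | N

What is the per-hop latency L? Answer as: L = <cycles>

From hop 0 (9) to hop 1 (11): +2 cycles.
One hop costs L cycles, so L = 2.

L = 2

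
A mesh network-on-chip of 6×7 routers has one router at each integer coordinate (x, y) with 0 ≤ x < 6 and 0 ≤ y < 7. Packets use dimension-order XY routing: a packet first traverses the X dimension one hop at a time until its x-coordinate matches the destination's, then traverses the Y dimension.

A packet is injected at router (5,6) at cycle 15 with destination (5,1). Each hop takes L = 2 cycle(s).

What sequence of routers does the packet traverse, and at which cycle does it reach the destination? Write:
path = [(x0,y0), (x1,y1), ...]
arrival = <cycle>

  0. router=(5,6) cycle=15 (inject)
  1. router=(5,5) cycle=17 dir=S
  2. router=(5,4) cycle=19 dir=S
  3. router=(5,3) cycle=21 dir=S
  4. router=(5,2) cycle=23 dir=S
  5. router=(5,1) cycle=25 dir=S

path = [(5,6), (5,5), (5,4), (5,3), (5,2), (5,1)]
arrival = 25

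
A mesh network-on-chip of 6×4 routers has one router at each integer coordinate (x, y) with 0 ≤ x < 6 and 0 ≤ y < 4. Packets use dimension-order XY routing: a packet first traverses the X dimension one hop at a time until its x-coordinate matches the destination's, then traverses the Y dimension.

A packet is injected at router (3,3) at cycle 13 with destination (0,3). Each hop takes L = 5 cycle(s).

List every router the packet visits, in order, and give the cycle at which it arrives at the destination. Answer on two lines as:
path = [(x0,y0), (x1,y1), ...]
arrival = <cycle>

path = [(3,3), (2,3), (1,3), (0,3)]
arrival = 28

#0 — 3,3 | c13
#1 — 2,3 | c18 | W
#2 — 1,3 | c23 | W
#3 — 0,3 | c28 | W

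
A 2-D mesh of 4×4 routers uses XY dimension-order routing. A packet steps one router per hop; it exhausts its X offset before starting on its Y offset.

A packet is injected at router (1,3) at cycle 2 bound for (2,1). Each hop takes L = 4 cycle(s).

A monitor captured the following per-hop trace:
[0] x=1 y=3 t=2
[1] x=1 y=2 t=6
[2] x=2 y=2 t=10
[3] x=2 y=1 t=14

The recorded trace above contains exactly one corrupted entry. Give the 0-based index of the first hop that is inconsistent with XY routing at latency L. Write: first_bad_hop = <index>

first_bad_hop = 1

  1: Δx=+0 Δy=-1 Δt=4 [BAD: Y-move but x=1≠2]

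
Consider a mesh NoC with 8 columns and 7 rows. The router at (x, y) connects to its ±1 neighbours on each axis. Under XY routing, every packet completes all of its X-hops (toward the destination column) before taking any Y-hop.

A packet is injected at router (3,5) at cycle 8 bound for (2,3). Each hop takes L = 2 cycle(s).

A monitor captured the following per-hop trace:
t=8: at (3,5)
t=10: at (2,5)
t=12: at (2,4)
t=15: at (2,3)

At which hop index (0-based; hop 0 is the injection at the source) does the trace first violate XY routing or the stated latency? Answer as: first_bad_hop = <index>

  1: Δx=-1 Δy=+0 Δt=2 [ok]
  2: Δx=+0 Δy=-1 Δt=2 [ok]
  3: Δx=+0 Δy=-1 Δt=3 [BAD: Δcyc=3≠L]

first_bad_hop = 3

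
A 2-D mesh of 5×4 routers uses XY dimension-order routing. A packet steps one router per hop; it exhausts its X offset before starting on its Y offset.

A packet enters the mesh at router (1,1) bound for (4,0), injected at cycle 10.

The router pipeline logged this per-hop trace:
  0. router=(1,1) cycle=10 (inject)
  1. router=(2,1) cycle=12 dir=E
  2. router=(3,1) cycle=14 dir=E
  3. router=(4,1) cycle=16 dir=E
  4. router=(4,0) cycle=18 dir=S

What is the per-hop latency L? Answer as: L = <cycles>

Δcyc across hop 0→1: 12 − 10 = 2.
That increment is L by definition: L = 2.

L = 2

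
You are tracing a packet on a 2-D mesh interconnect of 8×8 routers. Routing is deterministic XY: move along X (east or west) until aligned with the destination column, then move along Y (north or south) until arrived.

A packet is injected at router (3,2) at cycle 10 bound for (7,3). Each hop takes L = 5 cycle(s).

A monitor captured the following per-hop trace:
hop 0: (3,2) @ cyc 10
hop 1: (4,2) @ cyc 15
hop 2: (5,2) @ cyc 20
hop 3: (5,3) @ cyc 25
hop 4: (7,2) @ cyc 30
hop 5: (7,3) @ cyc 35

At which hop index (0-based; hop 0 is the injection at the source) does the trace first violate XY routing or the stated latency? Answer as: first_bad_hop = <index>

first_bad_hop = 3

hop 1: step (+1,+0), +5 cyc — ok
hop 2: step (+1,+0), +5 cyc — ok
hop 3: step (+0,+1), +5 cyc — BAD: Y-move but x=5≠7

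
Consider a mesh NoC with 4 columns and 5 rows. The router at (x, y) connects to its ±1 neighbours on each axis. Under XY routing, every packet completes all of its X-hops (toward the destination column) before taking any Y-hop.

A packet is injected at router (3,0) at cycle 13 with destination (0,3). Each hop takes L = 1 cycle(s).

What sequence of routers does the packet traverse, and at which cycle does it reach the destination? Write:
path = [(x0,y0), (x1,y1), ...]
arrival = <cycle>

t=13: at (3,0)
t=14: at (2,0) after W
t=15: at (1,0) after W
t=16: at (0,0) after W
t=17: at (0,1) after N
t=18: at (0,2) after N
t=19: at (0,3) after N

path = [(3,0), (2,0), (1,0), (0,0), (0,1), (0,2), (0,3)]
arrival = 19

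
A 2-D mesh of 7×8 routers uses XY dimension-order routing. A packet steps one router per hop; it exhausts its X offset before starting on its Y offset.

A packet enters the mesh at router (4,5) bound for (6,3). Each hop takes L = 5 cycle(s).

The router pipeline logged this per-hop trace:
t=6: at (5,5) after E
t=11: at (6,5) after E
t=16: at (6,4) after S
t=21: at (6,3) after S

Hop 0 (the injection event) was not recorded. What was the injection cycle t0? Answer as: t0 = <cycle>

t0 = 1

Hop 1 reached at cycle 6; hop k is at t0 + k·L.
Therefore t0 = 6 − L = 1.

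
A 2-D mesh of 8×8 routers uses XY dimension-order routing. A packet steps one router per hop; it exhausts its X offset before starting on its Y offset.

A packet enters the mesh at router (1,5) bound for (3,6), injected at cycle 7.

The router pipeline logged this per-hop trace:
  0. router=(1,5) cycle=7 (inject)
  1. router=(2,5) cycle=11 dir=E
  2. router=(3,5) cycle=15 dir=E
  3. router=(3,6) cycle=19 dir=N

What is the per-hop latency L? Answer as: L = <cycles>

L = 4

From hop 0 (7) to hop 1 (11): +4 cycles.
One hop costs L cycles, so L = 4.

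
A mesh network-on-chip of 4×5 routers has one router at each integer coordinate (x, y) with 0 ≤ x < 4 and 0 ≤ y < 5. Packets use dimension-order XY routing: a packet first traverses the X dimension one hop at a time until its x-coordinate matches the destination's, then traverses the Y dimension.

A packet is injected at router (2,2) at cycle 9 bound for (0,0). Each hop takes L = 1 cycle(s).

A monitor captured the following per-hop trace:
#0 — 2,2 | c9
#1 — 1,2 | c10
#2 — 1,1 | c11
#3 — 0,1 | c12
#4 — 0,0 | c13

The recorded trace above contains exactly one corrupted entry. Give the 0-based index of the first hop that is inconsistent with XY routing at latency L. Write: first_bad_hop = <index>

check 1→ d=(-1,0) cyc+1: ok
check 2→ d=(0,-1) cyc+1: BAD: Y-move but x=1≠0

first_bad_hop = 2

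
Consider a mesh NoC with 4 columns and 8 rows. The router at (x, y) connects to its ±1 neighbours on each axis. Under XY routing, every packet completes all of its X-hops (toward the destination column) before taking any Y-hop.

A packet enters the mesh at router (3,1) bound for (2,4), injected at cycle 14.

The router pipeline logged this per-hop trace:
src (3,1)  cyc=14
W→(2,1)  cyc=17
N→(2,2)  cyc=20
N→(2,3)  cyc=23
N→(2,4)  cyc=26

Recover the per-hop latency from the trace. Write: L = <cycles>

Δcyc across hop 0→1: 17 − 14 = 3.
That increment is L by definition: L = 3.

L = 3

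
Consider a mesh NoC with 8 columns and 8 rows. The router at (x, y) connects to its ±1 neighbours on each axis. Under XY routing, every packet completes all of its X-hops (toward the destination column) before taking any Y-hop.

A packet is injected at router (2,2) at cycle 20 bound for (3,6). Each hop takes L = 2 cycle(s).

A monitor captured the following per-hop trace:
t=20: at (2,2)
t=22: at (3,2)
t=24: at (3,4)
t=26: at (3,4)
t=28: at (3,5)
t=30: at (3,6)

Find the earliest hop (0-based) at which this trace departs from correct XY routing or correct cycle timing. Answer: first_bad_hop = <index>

[1] (+1,+0) / 2c ⇒ ok
[2] (+0,+2) / 2c ⇒ BAD: non-unit step

first_bad_hop = 2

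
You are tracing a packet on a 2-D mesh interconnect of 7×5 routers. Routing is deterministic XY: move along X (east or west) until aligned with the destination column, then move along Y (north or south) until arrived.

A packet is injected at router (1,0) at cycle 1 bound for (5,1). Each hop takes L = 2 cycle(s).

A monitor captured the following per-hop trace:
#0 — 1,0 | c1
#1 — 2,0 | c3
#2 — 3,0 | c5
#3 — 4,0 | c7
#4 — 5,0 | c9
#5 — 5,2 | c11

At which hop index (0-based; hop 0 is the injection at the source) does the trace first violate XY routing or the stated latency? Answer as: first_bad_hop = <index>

  1: Δx=+1 Δy=+0 Δt=2 [ok]
  2: Δx=+1 Δy=+0 Δt=2 [ok]
  3: Δx=+1 Δy=+0 Δt=2 [ok]
  4: Δx=+1 Δy=+0 Δt=2 [ok]
  5: Δx=+0 Δy=+2 Δt=2 [BAD: non-unit step]

first_bad_hop = 5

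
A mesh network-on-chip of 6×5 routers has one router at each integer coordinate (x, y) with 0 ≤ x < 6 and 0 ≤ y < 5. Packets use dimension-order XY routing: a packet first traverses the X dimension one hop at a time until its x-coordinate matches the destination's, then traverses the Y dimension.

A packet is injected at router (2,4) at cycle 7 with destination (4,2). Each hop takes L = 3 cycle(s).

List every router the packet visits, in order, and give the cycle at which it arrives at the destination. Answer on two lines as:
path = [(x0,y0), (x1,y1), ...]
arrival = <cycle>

path = [(2,4), (3,4), (4,4), (4,3), (4,2)]
arrival = 19

#0 — 2,4 | c7
#1 — 3,4 | c10 | E
#2 — 4,4 | c13 | E
#3 — 4,3 | c16 | S
#4 — 4,2 | c19 | S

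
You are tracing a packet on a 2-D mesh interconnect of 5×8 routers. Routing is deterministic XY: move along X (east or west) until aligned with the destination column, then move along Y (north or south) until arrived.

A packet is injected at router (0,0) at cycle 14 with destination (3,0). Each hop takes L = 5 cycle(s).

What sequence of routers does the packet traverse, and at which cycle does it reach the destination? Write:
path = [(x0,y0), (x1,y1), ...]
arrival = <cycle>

path = [(0,0), (1,0), (2,0), (3,0)]
arrival = 29

  0. router=(0,0) cycle=14 (inject)
  1. router=(1,0) cycle=19 dir=E
  2. router=(2,0) cycle=24 dir=E
  3. router=(3,0) cycle=29 dir=E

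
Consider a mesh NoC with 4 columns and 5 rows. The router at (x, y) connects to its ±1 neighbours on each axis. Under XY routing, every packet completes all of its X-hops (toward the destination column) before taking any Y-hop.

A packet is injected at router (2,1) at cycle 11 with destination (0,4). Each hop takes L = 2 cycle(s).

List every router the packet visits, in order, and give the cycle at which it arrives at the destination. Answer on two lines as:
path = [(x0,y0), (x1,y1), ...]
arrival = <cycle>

#0 — 2,1 | c11
#1 — 1,1 | c13 | W
#2 — 0,1 | c15 | W
#3 — 0,2 | c17 | N
#4 — 0,3 | c19 | N
#5 — 0,4 | c21 | N

path = [(2,1), (1,1), (0,1), (0,2), (0,3), (0,4)]
arrival = 21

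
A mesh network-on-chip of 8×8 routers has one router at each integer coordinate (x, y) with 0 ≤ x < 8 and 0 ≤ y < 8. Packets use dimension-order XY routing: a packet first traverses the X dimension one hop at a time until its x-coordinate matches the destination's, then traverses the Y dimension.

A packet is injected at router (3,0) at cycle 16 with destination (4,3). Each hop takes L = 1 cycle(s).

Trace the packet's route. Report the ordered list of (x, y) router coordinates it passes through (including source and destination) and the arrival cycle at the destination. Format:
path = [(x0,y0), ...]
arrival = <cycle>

[0] x=3 y=0 t=16
[1] x=4 y=0 t=17 →E
[2] x=4 y=1 t=18 →N
[3] x=4 y=2 t=19 →N
[4] x=4 y=3 t=20 →N

path = [(3,0), (4,0), (4,1), (4,2), (4,3)]
arrival = 20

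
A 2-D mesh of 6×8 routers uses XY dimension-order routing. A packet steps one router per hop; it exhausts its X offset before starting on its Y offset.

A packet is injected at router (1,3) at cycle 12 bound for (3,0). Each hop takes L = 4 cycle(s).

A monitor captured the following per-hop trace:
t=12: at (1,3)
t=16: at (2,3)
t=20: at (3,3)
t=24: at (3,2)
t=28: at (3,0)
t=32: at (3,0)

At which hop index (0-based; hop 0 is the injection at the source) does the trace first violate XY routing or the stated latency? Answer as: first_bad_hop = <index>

first_bad_hop = 4

[1] (+1,+0) / 4c ⇒ ok
[2] (+1,+0) / 4c ⇒ ok
[3] (+0,-1) / 4c ⇒ ok
[4] (+0,-2) / 4c ⇒ BAD: non-unit step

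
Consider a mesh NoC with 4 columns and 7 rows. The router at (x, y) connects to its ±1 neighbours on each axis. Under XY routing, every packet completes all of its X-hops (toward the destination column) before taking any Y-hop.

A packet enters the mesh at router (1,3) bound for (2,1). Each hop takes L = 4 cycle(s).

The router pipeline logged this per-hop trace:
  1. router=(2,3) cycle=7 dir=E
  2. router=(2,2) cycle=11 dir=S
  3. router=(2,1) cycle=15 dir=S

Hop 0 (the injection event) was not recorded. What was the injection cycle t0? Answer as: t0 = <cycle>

cyc[1] = 7 and cyc[k] = t0 + k·L for every k.
So t0 = 7 − 1·4 = 3.

t0 = 3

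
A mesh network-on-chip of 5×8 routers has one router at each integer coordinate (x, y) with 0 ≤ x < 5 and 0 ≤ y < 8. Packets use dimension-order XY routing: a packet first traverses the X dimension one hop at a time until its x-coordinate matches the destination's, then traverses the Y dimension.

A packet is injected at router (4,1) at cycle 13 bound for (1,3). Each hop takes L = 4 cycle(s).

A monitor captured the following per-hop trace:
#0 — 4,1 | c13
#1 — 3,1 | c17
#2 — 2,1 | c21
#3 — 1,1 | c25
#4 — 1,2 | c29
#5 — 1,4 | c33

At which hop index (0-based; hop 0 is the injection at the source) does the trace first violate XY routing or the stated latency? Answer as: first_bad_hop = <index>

hop 1: step (-1,+0), +4 cyc — ok
hop 2: step (-1,+0), +4 cyc — ok
hop 3: step (-1,+0), +4 cyc — ok
hop 4: step (+0,+1), +4 cyc — ok
hop 5: step (+0,+2), +4 cyc — BAD: non-unit step

first_bad_hop = 5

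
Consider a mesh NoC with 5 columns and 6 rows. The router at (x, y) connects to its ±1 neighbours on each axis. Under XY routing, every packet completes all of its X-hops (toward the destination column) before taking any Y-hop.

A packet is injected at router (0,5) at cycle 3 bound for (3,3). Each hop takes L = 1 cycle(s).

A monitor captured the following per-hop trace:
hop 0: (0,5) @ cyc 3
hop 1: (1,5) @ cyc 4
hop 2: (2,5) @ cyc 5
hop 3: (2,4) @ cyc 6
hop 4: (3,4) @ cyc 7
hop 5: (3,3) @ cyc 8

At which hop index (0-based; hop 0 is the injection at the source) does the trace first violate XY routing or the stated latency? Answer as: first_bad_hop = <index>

  1: Δx=+1 Δy=+0 Δt=1 [ok]
  2: Δx=+1 Δy=+0 Δt=1 [ok]
  3: Δx=+0 Δy=-1 Δt=1 [BAD: Y-move but x=2≠3]

first_bad_hop = 3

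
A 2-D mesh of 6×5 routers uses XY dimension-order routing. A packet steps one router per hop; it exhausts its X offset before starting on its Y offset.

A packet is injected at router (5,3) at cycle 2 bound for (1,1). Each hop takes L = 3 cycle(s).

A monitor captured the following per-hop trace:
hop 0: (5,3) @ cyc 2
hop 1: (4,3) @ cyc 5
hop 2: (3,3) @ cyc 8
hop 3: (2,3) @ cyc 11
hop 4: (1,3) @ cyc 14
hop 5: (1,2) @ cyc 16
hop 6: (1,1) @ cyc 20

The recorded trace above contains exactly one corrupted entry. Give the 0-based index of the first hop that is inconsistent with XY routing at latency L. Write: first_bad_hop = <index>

first_bad_hop = 5

hop 1: step (-1,+0), +3 cyc — ok
hop 2: step (-1,+0), +3 cyc — ok
hop 3: step (-1,+0), +3 cyc — ok
hop 4: step (-1,+0), +3 cyc — ok
hop 5: step (+0,-1), +2 cyc — BAD: Δcyc=2≠L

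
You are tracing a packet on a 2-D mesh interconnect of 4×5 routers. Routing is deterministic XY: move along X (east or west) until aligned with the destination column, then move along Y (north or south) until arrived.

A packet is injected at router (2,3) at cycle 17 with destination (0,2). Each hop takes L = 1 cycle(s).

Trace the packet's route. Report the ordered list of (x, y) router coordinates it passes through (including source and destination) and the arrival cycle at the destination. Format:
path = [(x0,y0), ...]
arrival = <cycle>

path = [(2,3), (1,3), (0,3), (0,2)]
arrival = 20

  0. router=(2,3) cycle=17 (inject)
  1. router=(1,3) cycle=18 dir=W
  2. router=(0,3) cycle=19 dir=W
  3. router=(0,2) cycle=20 dir=S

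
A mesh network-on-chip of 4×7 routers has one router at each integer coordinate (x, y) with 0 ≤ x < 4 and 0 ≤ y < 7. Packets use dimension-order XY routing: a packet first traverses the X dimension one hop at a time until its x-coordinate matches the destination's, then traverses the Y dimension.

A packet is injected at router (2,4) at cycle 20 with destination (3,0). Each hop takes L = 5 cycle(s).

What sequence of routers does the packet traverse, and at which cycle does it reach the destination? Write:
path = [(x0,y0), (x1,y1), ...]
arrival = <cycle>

src (2,4)  cyc=20
E→(3,4)  cyc=25
S→(3,3)  cyc=30
S→(3,2)  cyc=35
S→(3,1)  cyc=40
S→(3,0)  cyc=45

path = [(2,4), (3,4), (3,3), (3,2), (3,1), (3,0)]
arrival = 45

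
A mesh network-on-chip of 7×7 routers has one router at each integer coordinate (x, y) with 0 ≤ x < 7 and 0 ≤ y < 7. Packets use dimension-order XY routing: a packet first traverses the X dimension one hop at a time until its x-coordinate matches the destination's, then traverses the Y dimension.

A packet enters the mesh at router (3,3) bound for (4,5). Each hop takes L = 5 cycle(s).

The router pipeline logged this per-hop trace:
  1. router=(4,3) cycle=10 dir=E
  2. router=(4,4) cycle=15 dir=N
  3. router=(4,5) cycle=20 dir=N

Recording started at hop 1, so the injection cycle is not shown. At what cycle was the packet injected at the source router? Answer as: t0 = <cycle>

The first recorded entry is hop 1 at cycle 10.
So t0 = 10 − 1·5 = 5.

t0 = 5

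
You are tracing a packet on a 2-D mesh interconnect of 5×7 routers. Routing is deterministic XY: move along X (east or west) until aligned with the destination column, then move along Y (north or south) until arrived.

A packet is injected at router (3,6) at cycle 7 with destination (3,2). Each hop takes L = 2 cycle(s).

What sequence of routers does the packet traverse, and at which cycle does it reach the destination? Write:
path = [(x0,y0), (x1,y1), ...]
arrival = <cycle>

path = [(3,6), (3,5), (3,4), (3,3), (3,2)]
arrival = 15

[0] x=3 y=6 t=7
[1] x=3 y=5 t=9 →S
[2] x=3 y=4 t=11 →S
[3] x=3 y=3 t=13 →S
[4] x=3 y=2 t=15 →S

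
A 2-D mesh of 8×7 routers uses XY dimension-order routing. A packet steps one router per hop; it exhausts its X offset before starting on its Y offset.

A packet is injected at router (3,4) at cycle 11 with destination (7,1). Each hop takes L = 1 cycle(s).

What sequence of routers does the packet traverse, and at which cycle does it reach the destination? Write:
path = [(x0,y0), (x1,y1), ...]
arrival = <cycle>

path = [(3,4), (4,4), (5,4), (6,4), (7,4), (7,3), (7,2), (7,1)]
arrival = 18

t=11: at (3,4)
t=12: at (4,4) after E
t=13: at (5,4) after E
t=14: at (6,4) after E
t=15: at (7,4) after E
t=16: at (7,3) after S
t=17: at (7,2) after S
t=18: at (7,1) after S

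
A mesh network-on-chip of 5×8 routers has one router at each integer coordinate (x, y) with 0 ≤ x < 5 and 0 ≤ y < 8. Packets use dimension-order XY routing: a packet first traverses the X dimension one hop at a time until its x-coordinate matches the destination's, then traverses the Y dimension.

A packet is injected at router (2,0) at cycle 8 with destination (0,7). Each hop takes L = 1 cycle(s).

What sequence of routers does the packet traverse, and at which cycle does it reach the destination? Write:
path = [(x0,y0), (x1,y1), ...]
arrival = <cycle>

path = [(2,0), (1,0), (0,0), (0,1), (0,2), (0,3), (0,4), (0,5), (0,6), (0,7)]
arrival = 17

  0. router=(2,0) cycle=8 (inject)
  1. router=(1,0) cycle=9 dir=W
  2. router=(0,0) cycle=10 dir=W
  3. router=(0,1) cycle=11 dir=N
  4. router=(0,2) cycle=12 dir=N
  5. router=(0,3) cycle=13 dir=N
  6. router=(0,4) cycle=14 dir=N
  7. router=(0,5) cycle=15 dir=N
  8. router=(0,6) cycle=16 dir=N
  9. router=(0,7) cycle=17 dir=N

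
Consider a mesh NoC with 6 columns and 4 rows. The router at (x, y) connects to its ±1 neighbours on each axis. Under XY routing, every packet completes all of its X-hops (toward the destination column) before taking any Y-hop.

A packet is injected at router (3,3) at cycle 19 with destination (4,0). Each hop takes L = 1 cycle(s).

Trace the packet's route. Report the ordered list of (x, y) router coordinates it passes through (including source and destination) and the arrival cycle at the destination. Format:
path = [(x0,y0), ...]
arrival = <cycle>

hop 0: (3,3) @ cyc 19
hop 1: (4,3) @ cyc 20  [E]
hop 2: (4,2) @ cyc 21  [S]
hop 3: (4,1) @ cyc 22  [S]
hop 4: (4,0) @ cyc 23  [S]

path = [(3,3), (4,3), (4,2), (4,1), (4,0)]
arrival = 23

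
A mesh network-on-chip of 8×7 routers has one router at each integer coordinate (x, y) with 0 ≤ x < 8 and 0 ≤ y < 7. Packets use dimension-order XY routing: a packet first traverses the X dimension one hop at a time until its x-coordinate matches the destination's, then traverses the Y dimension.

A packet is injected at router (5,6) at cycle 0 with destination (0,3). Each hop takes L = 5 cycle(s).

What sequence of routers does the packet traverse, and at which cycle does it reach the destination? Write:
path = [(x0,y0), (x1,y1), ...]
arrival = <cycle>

path = [(5,6), (4,6), (3,6), (2,6), (1,6), (0,6), (0,5), (0,4), (0,3)]
arrival = 40

#0 — 5,6 | c0
#1 — 4,6 | c5 | W
#2 — 3,6 | c10 | W
#3 — 2,6 | c15 | W
#4 — 1,6 | c20 | W
#5 — 0,6 | c25 | W
#6 — 0,5 | c30 | S
#7 — 0,4 | c35 | S
#8 — 0,3 | c40 | S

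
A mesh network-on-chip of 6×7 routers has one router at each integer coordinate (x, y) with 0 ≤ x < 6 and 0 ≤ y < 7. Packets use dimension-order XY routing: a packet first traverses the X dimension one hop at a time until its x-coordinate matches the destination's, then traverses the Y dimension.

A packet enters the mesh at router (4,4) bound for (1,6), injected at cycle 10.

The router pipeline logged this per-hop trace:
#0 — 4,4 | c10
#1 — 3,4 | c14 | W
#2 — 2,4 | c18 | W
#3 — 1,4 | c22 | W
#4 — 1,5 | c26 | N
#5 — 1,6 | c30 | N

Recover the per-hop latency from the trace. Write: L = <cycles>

cyc[1] − cyc[0] = 14 − 10 = 4.
That increment is L by definition: L = 4.

L = 4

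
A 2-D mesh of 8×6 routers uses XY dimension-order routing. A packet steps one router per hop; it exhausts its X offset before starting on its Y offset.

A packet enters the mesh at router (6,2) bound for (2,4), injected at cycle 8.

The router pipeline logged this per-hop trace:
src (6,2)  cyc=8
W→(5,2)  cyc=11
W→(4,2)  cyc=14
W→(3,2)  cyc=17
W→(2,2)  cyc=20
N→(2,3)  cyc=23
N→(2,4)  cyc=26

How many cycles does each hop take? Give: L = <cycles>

L = 3

cyc[1] − cyc[0] = 11 − 8 = 3.
Each hop adds L, hence L = 3.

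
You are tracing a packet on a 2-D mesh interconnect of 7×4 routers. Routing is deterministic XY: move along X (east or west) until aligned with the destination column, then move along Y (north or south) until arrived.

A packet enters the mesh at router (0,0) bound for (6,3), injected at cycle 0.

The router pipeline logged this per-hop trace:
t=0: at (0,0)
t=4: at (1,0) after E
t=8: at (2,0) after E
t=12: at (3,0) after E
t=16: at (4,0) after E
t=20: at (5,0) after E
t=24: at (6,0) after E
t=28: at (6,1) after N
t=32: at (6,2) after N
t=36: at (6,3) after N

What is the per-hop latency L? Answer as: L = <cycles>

L = 4

From hop 0 (0) to hop 1 (4): +4 cycles.
Per-hop latency L = Δcyc = 4.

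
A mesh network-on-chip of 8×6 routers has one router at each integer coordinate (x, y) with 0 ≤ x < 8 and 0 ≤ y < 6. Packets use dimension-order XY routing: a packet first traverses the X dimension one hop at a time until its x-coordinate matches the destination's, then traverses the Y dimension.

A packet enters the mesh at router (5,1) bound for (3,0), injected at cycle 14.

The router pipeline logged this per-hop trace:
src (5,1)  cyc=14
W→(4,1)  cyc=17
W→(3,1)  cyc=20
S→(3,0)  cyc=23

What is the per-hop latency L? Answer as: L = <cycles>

L = 3

From hop 0 (14) to hop 1 (17): +3 cycles.
That increment is L by definition: L = 3.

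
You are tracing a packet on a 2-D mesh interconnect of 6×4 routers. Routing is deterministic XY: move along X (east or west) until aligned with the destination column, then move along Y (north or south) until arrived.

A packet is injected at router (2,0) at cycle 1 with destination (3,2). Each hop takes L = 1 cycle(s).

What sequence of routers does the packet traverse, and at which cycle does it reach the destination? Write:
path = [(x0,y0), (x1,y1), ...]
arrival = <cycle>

path = [(2,0), (3,0), (3,1), (3,2)]
arrival = 4

#0 — 2,0 | c1
#1 — 3,0 | c2 | E
#2 — 3,1 | c3 | N
#3 — 3,2 | c4 | N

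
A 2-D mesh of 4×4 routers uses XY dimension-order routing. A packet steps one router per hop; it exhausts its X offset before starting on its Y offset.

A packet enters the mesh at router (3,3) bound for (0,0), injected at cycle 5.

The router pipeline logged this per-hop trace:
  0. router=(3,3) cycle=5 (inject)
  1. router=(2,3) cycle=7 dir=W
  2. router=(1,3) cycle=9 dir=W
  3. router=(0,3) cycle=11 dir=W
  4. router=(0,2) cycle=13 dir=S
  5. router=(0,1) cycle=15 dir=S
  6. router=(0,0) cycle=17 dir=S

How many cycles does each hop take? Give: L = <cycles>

Between hops 0 and 1 the cycle counter advances 7 − 5 = 2.
That increment is L by definition: L = 2.

L = 2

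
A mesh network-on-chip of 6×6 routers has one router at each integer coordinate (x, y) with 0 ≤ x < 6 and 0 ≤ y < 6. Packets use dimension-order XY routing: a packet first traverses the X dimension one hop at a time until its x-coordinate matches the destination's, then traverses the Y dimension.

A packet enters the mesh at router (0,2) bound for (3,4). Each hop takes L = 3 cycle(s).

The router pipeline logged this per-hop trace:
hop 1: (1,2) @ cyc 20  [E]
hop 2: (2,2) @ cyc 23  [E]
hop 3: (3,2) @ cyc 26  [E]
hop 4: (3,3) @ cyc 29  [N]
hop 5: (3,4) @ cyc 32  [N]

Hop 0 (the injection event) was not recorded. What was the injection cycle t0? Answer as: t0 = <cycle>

t0 = 17

At hop 1 the cycle is 20; in general cyc_k = t0 + kL.
Subtract one hop: t0 = 20 − 3 = 17.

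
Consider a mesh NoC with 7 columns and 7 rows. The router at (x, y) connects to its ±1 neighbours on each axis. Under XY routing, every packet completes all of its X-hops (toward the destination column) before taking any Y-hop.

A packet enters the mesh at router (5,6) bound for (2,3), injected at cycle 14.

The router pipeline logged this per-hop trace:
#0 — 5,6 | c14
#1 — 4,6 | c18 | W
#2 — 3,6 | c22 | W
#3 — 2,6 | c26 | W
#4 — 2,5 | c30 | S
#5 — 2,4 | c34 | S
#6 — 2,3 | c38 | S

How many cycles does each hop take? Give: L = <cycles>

L = 4

Between hops 0 and 1 the cycle counter advances 18 − 14 = 4.
One hop costs L cycles, so L = 4.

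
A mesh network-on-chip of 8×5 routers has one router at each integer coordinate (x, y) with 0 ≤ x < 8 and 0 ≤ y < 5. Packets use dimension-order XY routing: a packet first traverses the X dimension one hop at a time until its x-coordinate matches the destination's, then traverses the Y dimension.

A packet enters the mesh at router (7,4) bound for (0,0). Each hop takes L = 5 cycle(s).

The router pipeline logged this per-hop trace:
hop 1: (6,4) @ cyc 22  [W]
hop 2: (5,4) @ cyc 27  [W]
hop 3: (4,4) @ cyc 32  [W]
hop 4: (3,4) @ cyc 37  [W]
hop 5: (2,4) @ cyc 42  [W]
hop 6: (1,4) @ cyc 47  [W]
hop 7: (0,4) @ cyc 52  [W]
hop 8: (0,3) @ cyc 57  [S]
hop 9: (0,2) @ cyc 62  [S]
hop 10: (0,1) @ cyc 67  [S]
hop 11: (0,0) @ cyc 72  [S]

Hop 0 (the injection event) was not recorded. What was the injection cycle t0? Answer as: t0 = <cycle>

t0 = 17

cyc[1] = 22 and cyc[k] = t0 + k·L for every k.
Subtract one hop: t0 = 22 − 5 = 17.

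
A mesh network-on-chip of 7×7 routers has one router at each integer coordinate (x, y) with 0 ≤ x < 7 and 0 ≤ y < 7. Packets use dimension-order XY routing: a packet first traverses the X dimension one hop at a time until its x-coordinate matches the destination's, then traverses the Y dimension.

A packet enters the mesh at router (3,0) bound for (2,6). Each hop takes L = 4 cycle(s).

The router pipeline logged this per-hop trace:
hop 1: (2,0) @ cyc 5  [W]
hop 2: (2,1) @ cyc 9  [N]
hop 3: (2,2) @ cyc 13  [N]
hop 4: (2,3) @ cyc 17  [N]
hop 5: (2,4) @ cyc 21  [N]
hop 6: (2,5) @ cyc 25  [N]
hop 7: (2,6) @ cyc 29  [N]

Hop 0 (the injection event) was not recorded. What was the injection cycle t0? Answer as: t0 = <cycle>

t0 = 1

At hop 1 the cycle is 5; in general cyc_k = t0 + kL.
t0 = cyc[1] − L = 5 − 4 = 1.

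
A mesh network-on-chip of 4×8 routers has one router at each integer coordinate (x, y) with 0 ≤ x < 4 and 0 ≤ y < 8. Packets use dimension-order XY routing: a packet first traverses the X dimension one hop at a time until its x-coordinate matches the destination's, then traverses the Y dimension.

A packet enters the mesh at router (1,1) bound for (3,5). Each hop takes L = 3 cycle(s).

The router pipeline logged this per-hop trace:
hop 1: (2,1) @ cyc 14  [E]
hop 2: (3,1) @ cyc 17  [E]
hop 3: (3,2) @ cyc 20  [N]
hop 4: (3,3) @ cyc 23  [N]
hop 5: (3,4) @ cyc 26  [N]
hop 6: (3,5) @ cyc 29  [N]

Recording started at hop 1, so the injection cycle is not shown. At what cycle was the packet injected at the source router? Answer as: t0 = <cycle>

The first recorded entry is hop 1 at cycle 14.
Subtract one hop: t0 = 14 − 3 = 11.

t0 = 11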